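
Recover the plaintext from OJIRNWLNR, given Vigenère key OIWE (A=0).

ABMNZOPJD

Repeat the key across the ciphertext: OIWEOIWEO
O(14)−O(14): 0 → A
J(9)−I(8): 1 → B
I(8)−W(22): -14≡12 → M
R(17)−E(4): 13 → N
N(13)−O(14): -1≡25 → Z
W(22)−I(8): 14 → O
L(11)−W(22): -11≡15 → P
N(13)−E(4): 9 → J
R(17)−O(14): 3 → D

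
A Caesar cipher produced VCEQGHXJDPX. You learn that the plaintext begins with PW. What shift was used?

From the crib: V(21)−P(15)=6, so the shift is 6.

6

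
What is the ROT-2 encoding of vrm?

v(21): 21+2=23 → x
r(17): 17+2=19 → t
m(12): 12+2=14 → o

xto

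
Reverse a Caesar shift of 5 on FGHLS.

F(5): 5−5=0 → A
G(6): 6−5=1 → B
H(7): 7−5=2 → C
L(11): 11−5=6 → G
S(18): 18−5=13 → N

ABCGN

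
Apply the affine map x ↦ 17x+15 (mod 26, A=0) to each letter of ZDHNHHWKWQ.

Z(25): 17·25+15=440≡24 → Y
D(3): 17·3+15=66≡14 → O
H(7): 17·7+15=134≡4 → E
N(13): 17·13+15=236≡2 → C
H(7): 17·7+15=134≡4 → E
H(7): 17·7+15=134≡4 → E
W(22): 17·22+15=389≡25 → Z
K(10): 17·10+15=185≡3 → D
W(22): 17·22+15=389≡25 → Z
Q(16): 17·16+15=287≡1 → B

YOECEEZDZB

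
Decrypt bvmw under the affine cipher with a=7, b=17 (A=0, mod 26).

uidx

The inverse of 7 mod 26 is 15, since 7·15=105≡1. Apply D(y)=15·(y−17) mod 26:
b(1): 15·(1−17)=-240≡20 → u
v(21): 15·(21−17)=60≡8 → i
m(12): 15·(12−17)=-75≡3 → d
w(22): 15·(22−17)=75≡23 → x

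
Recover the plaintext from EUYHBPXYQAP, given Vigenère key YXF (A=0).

GXTJEKZBLCS

Repeat the key across the ciphertext: YXFYXFYXFYX
E(4)−Y(24): -20≡6 → G
U(20)−X(23): -3≡23 → X
Y(24)−F(5): 19 → T
H(7)−Y(24): -17≡9 → J
B(1)−X(23): -22≡4 → E
P(15)−F(5): 10 → K
X(23)−Y(24): -1≡25 → Z
Y(24)−X(23): 1 → B
Q(16)−F(5): 11 → L
A(0)−Y(24): -24≡2 → C
P(15)−X(23): -8≡18 → S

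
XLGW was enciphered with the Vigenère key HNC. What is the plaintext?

Repeat the key across the ciphertext: HNCH
X(23)−H(7): 16 → Q
L(11)−N(13): -2≡24 → Y
G(6)−C(2): 4 → E
W(22)−H(7): 15 → P

QYEP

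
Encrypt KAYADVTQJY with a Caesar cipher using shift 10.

UKIKNFDATI

K(10): 10+10=20 → U
A(0): 0+10=10 → K
Y(24): 24+10=34≡8 → I
A(0): 0+10=10 → K
D(3): 3+10=13 → N
V(21): 21+10=31≡5 → F
T(19): 19+10=29≡3 → D
Q(16): 16+10=26≡0 → A
J(9): 9+10=19 → T
Y(24): 24+10=34≡8 → I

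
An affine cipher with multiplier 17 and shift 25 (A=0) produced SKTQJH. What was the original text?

The inverse of 17 mod 26 is 23, since 17·23=391≡1. Apply D(y)=23·(y−25) mod 26:
S(18): 23·(18−25)=-161≡21 → V
K(10): 23·(10−25)=-345≡19 → T
T(19): 23·(19−25)=-138≡18 → S
Q(16): 23·(16−25)=-207≡1 → B
J(9): 23·(9−25)=-368≡22 → W
H(7): 23·(7−25)=-414≡2 → C

VTSBWC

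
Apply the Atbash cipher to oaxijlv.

lzcrqoe

o(14) → l(11)
a(0) → z(25)
x(23) → c(2)
i(8) → r(17)
j(9) → q(16)
l(11) → o(14)
v(21) → e(4)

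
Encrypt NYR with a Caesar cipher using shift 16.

N(13): 13+16=29≡3 → D
Y(24): 24+16=40≡14 → O
R(17): 17+16=33≡7 → H

DOH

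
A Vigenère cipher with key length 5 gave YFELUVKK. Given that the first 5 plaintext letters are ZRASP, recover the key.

Subtract each crib letter from the matching ciphertext letter (mod 26):
Y(24)−Z(25)=-1≡25 → Z
F(5)−R(17)=-12≡14 → O
E(4)−A(0)=4 → E
L(11)−S(18)=-7≡19 → T
U(20)−P(15)=5 → F

ZOETF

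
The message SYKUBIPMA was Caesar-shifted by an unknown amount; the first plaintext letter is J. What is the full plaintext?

JPBLSZGDR

From the crib: S(18)−J(9)=9, so the shift is 9.
Subtract 9 from each ciphertext letter:
S(18): 18−9=9 → J
Y(24): 24−9=15 → P
K(10): 10−9=1 → B
U(20): 20−9=11 → L
B(1): 1−9=-8≡18 → S
I(8): 8−9=-1≡25 → Z
P(15): 15−9=6 → G
M(12): 12−9=3 → D
A(0): 0−9=-9≡17 → R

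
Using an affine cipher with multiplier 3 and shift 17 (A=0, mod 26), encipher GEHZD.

G(6): 3·6+17=35≡9 → J
E(4): 3·4+17=29≡3 → D
H(7): 3·7+17=38≡12 → M
Z(25): 3·25+17=92≡14 → O
D(3): 3·3+17=26≡0 → A

JDMOA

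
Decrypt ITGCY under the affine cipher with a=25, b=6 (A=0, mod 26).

The inverse of 25 mod 26 is 25, since 25·25=625≡1. Apply D(y)=25·(y−6) mod 26:
I(8): 25·(8−6)=50≡24 → Y
T(19): 25·(19−6)=325≡13 → N
G(6): 25·(6−6)=0 → A
C(2): 25·(2−6)=-100≡4 → E
Y(24): 25·(24−6)=450≡8 → I

YNAEI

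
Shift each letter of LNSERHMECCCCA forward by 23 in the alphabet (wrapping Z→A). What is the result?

IKPBOEJBZZZZX

L(11): 11+23=34≡8 → I
N(13): 13+23=36≡10 → K
S(18): 18+23=41≡15 → P
E(4): 4+23=27≡1 → B
R(17): 17+23=40≡14 → O
H(7): 7+23=30≡4 → E
M(12): 12+23=35≡9 → J
E(4): 4+23=27≡1 → B
C(2): 2+23=25 → Z
C(2): 2+23=25 → Z
C(2): 2+23=25 → Z
C(2): 2+23=25 → Z
A(0): 0+23=23 → X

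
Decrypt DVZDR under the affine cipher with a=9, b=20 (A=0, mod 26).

BDPBR

The inverse of 9 mod 26 is 3, since 9·3=27≡1. Apply D(y)=3·(y−20) mod 26:
D(3): 3·(3−20)=-51≡1 → B
V(21): 3·(21−20)=3 → D
Z(25): 3·(25−20)=15 → P
D(3): 3·(3−20)=-51≡1 → B
R(17): 3·(17−20)=-9≡17 → R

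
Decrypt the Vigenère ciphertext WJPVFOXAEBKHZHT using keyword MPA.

Repeat the key across the ciphertext: MPAMPAMPAMPAMPA
W(22)−M(12): 10 → K
J(9)−P(15): -6≡20 → U
P(15)−A(0): 15 → P
V(21)−M(12): 9 → J
F(5)−P(15): -10≡16 → Q
O(14)−A(0): 14 → O
X(23)−M(12): 11 → L
A(0)−P(15): -15≡11 → L
E(4)−A(0): 4 → E
B(1)−M(12): -11≡15 → P
K(10)−P(15): -5≡21 → V
H(7)−A(0): 7 → H
Z(25)−M(12): 13 → N
H(7)−P(15): -8≡18 → S
T(19)−A(0): 19 → T

KUPJQOLLEPVHNST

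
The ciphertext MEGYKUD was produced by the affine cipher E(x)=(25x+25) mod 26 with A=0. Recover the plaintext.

The inverse of 25 mod 26 is 25, since 25·25=625≡1. Apply D(y)=25·(y−25) mod 26:
M(12): 25·(12−25)=-325≡13 → N
E(4): 25·(4−25)=-525≡21 → V
G(6): 25·(6−25)=-475≡19 → T
Y(24): 25·(24−25)=-25≡1 → B
K(10): 25·(10−25)=-375≡15 → P
U(20): 25·(20−25)=-125≡5 → F
D(3): 25·(3−25)=-550≡22 → W

NVTBPFW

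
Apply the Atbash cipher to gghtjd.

g(6) → t(19)
g(6) → t(19)
h(7) → s(18)
t(19) → g(6)
j(9) → q(16)
d(3) → w(22)

ttsgqw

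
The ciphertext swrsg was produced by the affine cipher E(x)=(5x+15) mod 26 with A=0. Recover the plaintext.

The inverse of 5 mod 26 is 21, since 5·21=105≡1. Apply D(y)=21·(y−15) mod 26:
s(18): 21·(18−15)=63≡11 → l
w(22): 21·(22−15)=147≡17 → r
r(17): 21·(17−15)=42≡16 → q
s(18): 21·(18−15)=63≡11 → l
g(6): 21·(6−15)=-189≡19 → t

lrqlt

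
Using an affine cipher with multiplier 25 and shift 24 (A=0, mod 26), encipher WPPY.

CJJA

W(22): 25·22+24=574≡2 → C
P(15): 25·15+24=399≡9 → J
P(15): 25·15+24=399≡9 → J
Y(24): 25·24+24=624≡0 → A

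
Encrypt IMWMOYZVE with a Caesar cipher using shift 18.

I(8): 8+18=26≡0 → A
M(12): 12+18=30≡4 → E
W(22): 22+18=40≡14 → O
M(12): 12+18=30≡4 → E
O(14): 14+18=32≡6 → G
Y(24): 24+18=42≡16 → Q
Z(25): 25+18=43≡17 → R
V(21): 21+18=39≡13 → N
E(4): 4+18=22 → W

AEOEGQRNW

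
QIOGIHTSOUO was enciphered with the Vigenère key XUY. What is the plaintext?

Repeat the key across the ciphertext: XUYXUYXUYXU
Q(16)−X(23): -7≡19 → T
I(8)−U(20): -12≡14 → O
O(14)−Y(24): -10≡16 → Q
G(6)−X(23): -17≡9 → J
I(8)−U(20): -12≡14 → O
H(7)−Y(24): -17≡9 → J
T(19)−X(23): -4≡22 → W
S(18)−U(20): -2≡24 → Y
O(14)−Y(24): -10≡16 → Q
U(20)−X(23): -3≡23 → X
O(14)−U(20): -6≡20 → U

TOQJOJWYQXU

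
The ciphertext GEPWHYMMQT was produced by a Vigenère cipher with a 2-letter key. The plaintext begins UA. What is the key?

ME

Subtract each crib letter from the matching ciphertext letter (mod 26):
G(6)−U(20)=-14≡12 → M
E(4)−A(0)=4 → E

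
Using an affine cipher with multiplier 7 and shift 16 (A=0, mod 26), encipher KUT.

K(10): 7·10+16=86≡8 → I
U(20): 7·20+16=156≡0 → A
T(19): 7·19+16=149≡19 → T

IAT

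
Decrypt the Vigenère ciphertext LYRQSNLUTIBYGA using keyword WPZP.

PJSBWYMFXTCJKL

Repeat the key across the ciphertext: WPZPWPZPWPZPWP
L(11)−W(22): -11≡15 → P
Y(24)−P(15): 9 → J
R(17)−Z(25): -8≡18 → S
Q(16)−P(15): 1 → B
S(18)−W(22): -4≡22 → W
N(13)−P(15): -2≡24 → Y
L(11)−Z(25): -14≡12 → M
U(20)−P(15): 5 → F
T(19)−W(22): -3≡23 → X
I(8)−P(15): -7≡19 → T
B(1)−Z(25): -24≡2 → C
Y(24)−P(15): 9 → J
G(6)−W(22): -16≡10 → K
A(0)−P(15): -15≡11 → L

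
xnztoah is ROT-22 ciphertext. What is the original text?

x(23): 23−22=1 → b
n(13): 13−22=-9≡17 → r
z(25): 25−22=3 → d
t(19): 19−22=-3≡23 → x
o(14): 14−22=-8≡18 → s
a(0): 0−22=-22≡4 → e
h(7): 7−22=-15≡11 → l

brdxsel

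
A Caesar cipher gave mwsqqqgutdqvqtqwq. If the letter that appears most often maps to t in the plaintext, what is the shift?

23

The most frequent ciphertext letter is q (appears 7 times).
q is position 16; t is position 19.
Shift = -3≡23.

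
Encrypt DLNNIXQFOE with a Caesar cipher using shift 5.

IQSSNCVKTJ

D(3): 3+5=8 → I
L(11): 11+5=16 → Q
N(13): 13+5=18 → S
N(13): 13+5=18 → S
I(8): 8+5=13 → N
X(23): 23+5=28≡2 → C
Q(16): 16+5=21 → V
F(5): 5+5=10 → K
O(14): 14+5=19 → T
E(4): 4+5=9 → J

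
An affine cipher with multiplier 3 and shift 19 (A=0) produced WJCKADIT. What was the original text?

The inverse of 3 mod 26 is 9, since 3·9=27≡1. Apply D(y)=9·(y−19) mod 26:
W(22): 9·(22−19)=27≡1 → B
J(9): 9·(9−19)=-90≡14 → O
C(2): 9·(2−19)=-153≡3 → D
K(10): 9·(10−19)=-81≡23 → X
A(0): 9·(0−19)=-171≡11 → L
D(3): 9·(3−19)=-144≡12 → M
I(8): 9·(8−19)=-99≡5 → F
T(19): 9·(19−19)=0 → A

BODXLMFA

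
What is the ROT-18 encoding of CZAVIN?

C(2): 2+18=20 → U
Z(25): 25+18=43≡17 → R
A(0): 0+18=18 → S
V(21): 21+18=39≡13 → N
I(8): 8+18=26≡0 → A
N(13): 13+18=31≡5 → F

URSNAF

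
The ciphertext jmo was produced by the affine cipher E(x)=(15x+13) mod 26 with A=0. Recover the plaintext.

The inverse of 15 mod 26 is 7, since 15·7=105≡1. Apply D(y)=7·(y−13) mod 26:
j(9): 7·(9−13)=-28≡24 → y
m(12): 7·(12−13)=-7≡19 → t
o(14): 7·(14−13)=7 → h

yth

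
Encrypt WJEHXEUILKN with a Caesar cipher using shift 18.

W(22): 22+18=40≡14 → O
J(9): 9+18=27≡1 → B
E(4): 4+18=22 → W
H(7): 7+18=25 → Z
X(23): 23+18=41≡15 → P
E(4): 4+18=22 → W
U(20): 20+18=38≡12 → M
I(8): 8+18=26≡0 → A
L(11): 11+18=29≡3 → D
K(10): 10+18=28≡2 → C
N(13): 13+18=31≡5 → F

OBWZPWMADCF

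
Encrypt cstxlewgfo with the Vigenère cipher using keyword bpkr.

dhdomtgxgd

Repeat the key across the message: bpkrbpkrbp
c(2)+b(1): 3 → d
s(18)+p(15): 33≡7 → h
t(19)+k(10): 29≡3 → d
x(23)+r(17): 40≡14 → o
l(11)+b(1): 12 → m
e(4)+p(15): 19 → t
w(22)+k(10): 32≡6 → g
g(6)+r(17): 23 → x
f(5)+b(1): 6 → g
o(14)+p(15): 29≡3 → d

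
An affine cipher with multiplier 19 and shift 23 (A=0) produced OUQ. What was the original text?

The inverse of 19 mod 26 is 11, since 19·11=209≡1. Apply D(y)=11·(y−23) mod 26:
O(14): 11·(14−23)=-99≡5 → F
U(20): 11·(20−23)=-33≡19 → T
Q(16): 11·(16−23)=-77≡1 → B

FTB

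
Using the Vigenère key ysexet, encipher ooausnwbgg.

mgerwgutkd

Repeat the key across the message: ysexetysex
o(14)+y(24): 38≡12 → m
o(14)+s(18): 32≡6 → g
a(0)+e(4): 4 → e
u(20)+x(23): 43≡17 → r
s(18)+e(4): 22 → w
n(13)+t(19): 32≡6 → g
w(22)+y(24): 46≡20 → u
b(1)+s(18): 19 → t
g(6)+e(4): 10 → k
g(6)+x(23): 29≡3 → d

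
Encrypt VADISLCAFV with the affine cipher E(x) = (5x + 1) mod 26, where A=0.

V(21): 5·21+1=106≡2 → C
A(0): 5·0+1=1 → B
D(3): 5·3+1=16 → Q
I(8): 5·8+1=41≡15 → P
S(18): 5·18+1=91≡13 → N
L(11): 5·11+1=56≡4 → E
C(2): 5·2+1=11 → L
A(0): 5·0+1=1 → B
F(5): 5·5+1=26≡0 → A
V(21): 5·21+1=106≡2 → C

CBQPNELBAC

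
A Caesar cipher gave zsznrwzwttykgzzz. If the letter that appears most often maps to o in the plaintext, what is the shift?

The most frequent ciphertext letter is z (appears 6 times).
z is position 25; o is position 14.
Shift = 11.

11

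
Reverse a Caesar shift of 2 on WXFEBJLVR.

UVDCZHJTP

W(22): 22−2=20 → U
X(23): 23−2=21 → V
F(5): 5−2=3 → D
E(4): 4−2=2 → C
B(1): 1−2=-1≡25 → Z
J(9): 9−2=7 → H
L(11): 11−2=9 → J
V(21): 21−2=19 → T
R(17): 17−2=15 → P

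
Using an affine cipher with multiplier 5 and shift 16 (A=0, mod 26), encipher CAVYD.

AQRGF

C(2): 5·2+16=26≡0 → A
A(0): 5·0+16=16 → Q
V(21): 5·21+16=121≡17 → R
Y(24): 5·24+16=136≡6 → G
D(3): 5·3+16=31≡5 → F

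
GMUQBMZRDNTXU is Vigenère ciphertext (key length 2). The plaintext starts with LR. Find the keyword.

Subtract each crib letter from the matching ciphertext letter (mod 26):
G(6)−L(11)=-5≡21 → V
M(12)−R(17)=-5≡21 → V

VV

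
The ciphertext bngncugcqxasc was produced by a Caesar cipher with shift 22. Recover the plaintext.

frkrgykgubewg

b(1): 1−22=-21≡5 → f
n(13): 13−22=-9≡17 → r
g(6): 6−22=-16≡10 → k
n(13): 13−22=-9≡17 → r
c(2): 2−22=-20≡6 → g
u(20): 20−22=-2≡24 → y
g(6): 6−22=-16≡10 → k
c(2): 2−22=-20≡6 → g
q(16): 16−22=-6≡20 → u
x(23): 23−22=1 → b
a(0): 0−22=-22≡4 → e
s(18): 18−22=-4≡22 → w
c(2): 2−22=-20≡6 → g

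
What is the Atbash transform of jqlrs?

qjoih

j(9) → q(16)
q(16) → j(9)
l(11) → o(14)
r(17) → i(8)
s(18) → h(7)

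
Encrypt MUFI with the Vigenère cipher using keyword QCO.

CWTY

Repeat the key across the message: QCOQ
M(12)+Q(16): 28≡2 → C
U(20)+C(2): 22 → W
F(5)+O(14): 19 → T
I(8)+Q(16): 24 → Y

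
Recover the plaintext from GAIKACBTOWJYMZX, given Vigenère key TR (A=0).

Repeat the key across the ciphertext: TRTRTRTRTRTRTRT
G(6)−T(19): -13≡13 → N
A(0)−R(17): -17≡9 → J
I(8)−T(19): -11≡15 → P
K(10)−R(17): -7≡19 → T
A(0)−T(19): -19≡7 → H
C(2)−R(17): -15≡11 → L
B(1)−T(19): -18≡8 → I
T(19)−R(17): 2 → C
O(14)−T(19): -5≡21 → V
W(22)−R(17): 5 → F
J(9)−T(19): -10≡16 → Q
Y(24)−R(17): 7 → H
M(12)−T(19): -7≡19 → T
Z(25)−R(17): 8 → I
X(23)−T(19): 4 → E

NJPTHLICVFQHTIE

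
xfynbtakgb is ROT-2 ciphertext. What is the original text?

x(23): 23−2=21 → v
f(5): 5−2=3 → d
y(24): 24−2=22 → w
n(13): 13−2=11 → l
b(1): 1−2=-1≡25 → z
t(19): 19−2=17 → r
a(0): 0−2=-2≡24 → y
k(10): 10−2=8 → i
g(6): 6−2=4 → e
b(1): 1−2=-1≡25 → z

vdwlzryiez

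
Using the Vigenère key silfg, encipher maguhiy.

eirznag

Repeat the key across the message: silfgsi
m(12)+s(18): 30≡4 → e
a(0)+i(8): 8 → i
g(6)+l(11): 17 → r
u(20)+f(5): 25 → z
h(7)+g(6): 13 → n
i(8)+s(18): 26≡0 → a
y(24)+i(8): 32≡6 → g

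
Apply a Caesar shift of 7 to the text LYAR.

L(11): 11+7=18 → S
Y(24): 24+7=31≡5 → F
A(0): 0+7=7 → H
R(17): 17+7=24 → Y

SFHY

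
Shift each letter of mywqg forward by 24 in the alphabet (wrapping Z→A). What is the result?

kwuoe

m(12): 12+24=36≡10 → k
y(24): 24+24=48≡22 → w
w(22): 22+24=46≡20 → u
q(16): 16+24=40≡14 → o
g(6): 6+24=30≡4 → e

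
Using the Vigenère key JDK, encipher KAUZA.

Repeat the key across the message: JDKJD
K(10)+J(9): 19 → T
A(0)+D(3): 3 → D
U(20)+K(10): 30≡4 → E
Z(25)+J(9): 34≡8 → I
A(0)+D(3): 3 → D

TDEID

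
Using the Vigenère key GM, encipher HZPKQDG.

Repeat the key across the message: GMGMGMG
H(7)+G(6): 13 → N
Z(25)+M(12): 37≡11 → L
P(15)+G(6): 21 → V
K(10)+M(12): 22 → W
Q(16)+G(6): 22 → W
D(3)+M(12): 15 → P
G(6)+G(6): 12 → M

NLVWWPM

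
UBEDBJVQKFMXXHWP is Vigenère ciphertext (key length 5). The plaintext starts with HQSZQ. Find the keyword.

NLMEL

Subtract each crib letter from the matching ciphertext letter (mod 26):
U(20)−H(7)=13 → N
B(1)−Q(16)=-15≡11 → L
E(4)−S(18)=-14≡12 → M
D(3)−Z(25)=-22≡4 → E
B(1)−Q(16)=-15≡11 → L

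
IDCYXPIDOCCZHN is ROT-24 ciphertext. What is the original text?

I(8): 8−24=-16≡10 → K
D(3): 3−24=-21≡5 → F
C(2): 2−24=-22≡4 → E
Y(24): 24−24=0 → A
X(23): 23−24=-1≡25 → Z
P(15): 15−24=-9≡17 → R
I(8): 8−24=-16≡10 → K
D(3): 3−24=-21≡5 → F
O(14): 14−24=-10≡16 → Q
C(2): 2−24=-22≡4 → E
C(2): 2−24=-22≡4 → E
Z(25): 25−24=1 → B
H(7): 7−24=-17≡9 → J
N(13): 13−24=-11≡15 → P

KFEAZRKFQEEBJP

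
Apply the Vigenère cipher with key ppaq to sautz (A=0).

Repeat the key across the message: ppaqp
s(18)+p(15): 33≡7 → h
a(0)+p(15): 15 → p
u(20)+a(0): 20 → u
t(19)+q(16): 35≡9 → j
z(25)+p(15): 40≡14 → o

hpujo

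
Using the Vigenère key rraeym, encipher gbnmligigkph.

xsnqjuxzgont

Repeat the key across the message: rraeymrraeym
g(6)+r(17): 23 → x
b(1)+r(17): 18 → s
n(13)+a(0): 13 → n
m(12)+e(4): 16 → q
l(11)+y(24): 35≡9 → j
i(8)+m(12): 20 → u
g(6)+r(17): 23 → x
i(8)+r(17): 25 → z
g(6)+a(0): 6 → g
k(10)+e(4): 14 → o
p(15)+y(24): 39≡13 → n
h(7)+m(12): 19 → t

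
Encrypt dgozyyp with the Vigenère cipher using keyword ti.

Repeat the key across the message: tititit
d(3)+t(19): 22 → w
g(6)+i(8): 14 → o
o(14)+t(19): 33≡7 → h
z(25)+i(8): 33≡7 → h
y(24)+t(19): 43≡17 → r
y(24)+i(8): 32≡6 → g
p(15)+t(19): 34≡8 → i

wohhrgi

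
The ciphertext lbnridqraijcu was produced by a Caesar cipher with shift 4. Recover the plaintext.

l(11): 11−4=7 → h
b(1): 1−4=-3≡23 → x
n(13): 13−4=9 → j
r(17): 17−4=13 → n
i(8): 8−4=4 → e
d(3): 3−4=-1≡25 → z
q(16): 16−4=12 → m
r(17): 17−4=13 → n
a(0): 0−4=-4≡22 → w
i(8): 8−4=4 → e
j(9): 9−4=5 → f
c(2): 2−4=-2≡24 → y
u(20): 20−4=16 → q

hxjnezmnwefyq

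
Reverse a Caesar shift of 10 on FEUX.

VUKN

F(5): 5−10=-5≡21 → V
E(4): 4−10=-6≡20 → U
U(20): 20−10=10 → K
X(23): 23−10=13 → N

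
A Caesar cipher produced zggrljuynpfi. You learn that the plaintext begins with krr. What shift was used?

From the crib: z(25)−k(10)=15, so the shift is 15.

15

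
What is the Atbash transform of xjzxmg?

x(23) → c(2)
j(9) → q(16)
z(25) → a(0)
x(23) → c(2)
m(12) → n(13)
g(6) → t(19)

cqacnt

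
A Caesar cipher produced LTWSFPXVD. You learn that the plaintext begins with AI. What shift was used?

From the crib: L(11)−A(0)=11, so the shift is 11.

11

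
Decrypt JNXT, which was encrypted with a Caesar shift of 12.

XBLH

J(9): 9−12=-3≡23 → X
N(13): 13−12=1 → B
X(23): 23−12=11 → L
T(19): 19−12=7 → H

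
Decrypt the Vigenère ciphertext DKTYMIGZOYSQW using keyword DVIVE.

Repeat the key across the ciphertext: DVIVEDVIVEDVI
D(3)−D(3): 0 → A
K(10)−V(21): -11≡15 → P
T(19)−I(8): 11 → L
Y(24)−V(21): 3 → D
M(12)−E(4): 8 → I
I(8)−D(3): 5 → F
G(6)−V(21): -15≡11 → L
Z(25)−I(8): 17 → R
O(14)−V(21): -7≡19 → T
Y(24)−E(4): 20 → U
S(18)−D(3): 15 → P
Q(16)−V(21): -5≡21 → V
W(22)−I(8): 14 → O

APLDIFLRTUPVO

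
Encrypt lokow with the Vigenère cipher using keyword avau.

Repeat the key across the message: avaua
l(11)+a(0): 11 → l
o(14)+v(21): 35≡9 → j
k(10)+a(0): 10 → k
o(14)+u(20): 34≡8 → i
w(22)+a(0): 22 → w

ljkiw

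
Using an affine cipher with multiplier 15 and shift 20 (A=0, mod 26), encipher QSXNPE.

AEBHLC

Q(16): 15·16+20=260≡0 → A
S(18): 15·18+20=290≡4 → E
X(23): 15·23+20=365≡1 → B
N(13): 15·13+20=215≡7 → H
P(15): 15·15+20=245≡11 → L
E(4): 15·4+20=80≡2 → C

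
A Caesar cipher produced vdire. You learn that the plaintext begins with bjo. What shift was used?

20

From the crib: v(21)−b(1)=20, so the shift is 20.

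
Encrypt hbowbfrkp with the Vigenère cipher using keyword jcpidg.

Repeat the key across the message: jcpidgjcp
h(7)+j(9): 16 → q
b(1)+c(2): 3 → d
o(14)+p(15): 29≡3 → d
w(22)+i(8): 30≡4 → e
b(1)+d(3): 4 → e
f(5)+g(6): 11 → l
r(17)+j(9): 26≡0 → a
k(10)+c(2): 12 → m
p(15)+p(15): 30≡4 → e

qddeelame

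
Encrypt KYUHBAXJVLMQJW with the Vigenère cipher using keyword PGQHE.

ZEKOFPDZCPBWZD

Repeat the key across the message: PGQHEPGQHEPGQH
K(10)+P(15): 25 → Z
Y(24)+G(6): 30≡4 → E
U(20)+Q(16): 36≡10 → K
H(7)+H(7): 14 → O
B(1)+E(4): 5 → F
A(0)+P(15): 15 → P
X(23)+G(6): 29≡3 → D
J(9)+Q(16): 25 → Z
V(21)+H(7): 28≡2 → C
L(11)+E(4): 15 → P
M(12)+P(15): 27≡1 → B
Q(16)+G(6): 22 → W
J(9)+Q(16): 25 → Z
W(22)+H(7): 29≡3 → D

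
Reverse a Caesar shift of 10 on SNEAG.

S(18): 18−10=8 → I
N(13): 13−10=3 → D
E(4): 4−10=-6≡20 → U
A(0): 0−10=-10≡16 → Q
G(6): 6−10=-4≡22 → W

IDUQW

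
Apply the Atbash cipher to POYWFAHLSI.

P(15) → K(10)
O(14) → L(11)
Y(24) → B(1)
W(22) → D(3)
F(5) → U(20)
A(0) → Z(25)
H(7) → S(18)
L(11) → O(14)
S(18) → H(7)
I(8) → R(17)

KLBDUZSOHR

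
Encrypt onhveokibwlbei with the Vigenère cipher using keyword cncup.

qajptqxkvlnogc

Repeat the key across the message: cncupcncupcncu
o(14)+c(2): 16 → q
n(13)+n(13): 26≡0 → a
h(7)+c(2): 9 → j
v(21)+u(20): 41≡15 → p
e(4)+p(15): 19 → t
o(14)+c(2): 16 → q
k(10)+n(13): 23 → x
i(8)+c(2): 10 → k
b(1)+u(20): 21 → v
w(22)+p(15): 37≡11 → l
l(11)+c(2): 13 → n
b(1)+n(13): 14 → o
e(4)+c(2): 6 → g
i(8)+u(20): 28≡2 → c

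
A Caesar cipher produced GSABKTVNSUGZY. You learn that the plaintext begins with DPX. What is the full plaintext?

From the crib: G(6)−D(3)=3, so the shift is 3.
Subtract 3 from each ciphertext letter:
G(6): 6−3=3 → D
S(18): 18−3=15 → P
A(0): 0−3=-3≡23 → X
B(1): 1−3=-2≡24 → Y
K(10): 10−3=7 → H
T(19): 19−3=16 → Q
V(21): 21−3=18 → S
N(13): 13−3=10 → K
S(18): 18−3=15 → P
U(20): 20−3=17 → R
G(6): 6−3=3 → D
Z(25): 25−3=22 → W
Y(24): 24−3=21 → V

DPXYHQSKPRDWV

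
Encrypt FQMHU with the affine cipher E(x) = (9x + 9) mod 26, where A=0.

CXNUH

F(5): 9·5+9=54≡2 → C
Q(16): 9·16+9=153≡23 → X
M(12): 9·12+9=117≡13 → N
H(7): 9·7+9=72≡20 → U
U(20): 9·20+9=189≡7 → H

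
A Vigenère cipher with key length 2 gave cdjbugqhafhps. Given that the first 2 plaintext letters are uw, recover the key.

ih

Subtract each crib letter from the matching ciphertext letter (mod 26):
c(2)−u(20)=-18≡8 → i
d(3)−w(22)=-19≡7 → h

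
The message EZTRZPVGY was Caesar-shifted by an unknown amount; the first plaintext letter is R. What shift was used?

From the crib: E(4)−R(17)=-13≡13, so the shift is 13.

13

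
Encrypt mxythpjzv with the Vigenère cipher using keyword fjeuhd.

Repeat the key across the message: fjeuhdfje
m(12)+f(5): 17 → r
x(23)+j(9): 32≡6 → g
y(24)+e(4): 28≡2 → c
t(19)+u(20): 39≡13 → n
h(7)+h(7): 14 → o
p(15)+d(3): 18 → s
j(9)+f(5): 14 → o
z(25)+j(9): 34≡8 → i
v(21)+e(4): 25 → z

rgcnosoiz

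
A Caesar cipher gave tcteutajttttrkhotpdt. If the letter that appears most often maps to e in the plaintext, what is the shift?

The most frequent ciphertext letter is t (appears 9 times).
t is position 19; e is position 4.
Shift = 15.

15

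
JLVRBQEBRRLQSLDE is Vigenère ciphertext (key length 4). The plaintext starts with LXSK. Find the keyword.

YODH

Subtract each crib letter from the matching ciphertext letter (mod 26):
J(9)−L(11)=-2≡24 → Y
L(11)−X(23)=-12≡14 → O
V(21)−S(18)=3 → D
R(17)−K(10)=7 → H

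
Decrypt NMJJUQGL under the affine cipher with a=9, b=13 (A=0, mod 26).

The inverse of 9 mod 26 is 3, since 9·3=27≡1. Apply D(y)=3·(y−13) mod 26:
N(13): 3·(13−13)=0 → A
M(12): 3·(12−13)=-3≡23 → X
J(9): 3·(9−13)=-12≡14 → O
J(9): 3·(9−13)=-12≡14 → O
U(20): 3·(20−13)=21 → V
Q(16): 3·(16−13)=9 → J
G(6): 3·(6−13)=-21≡5 → F
L(11): 3·(11−13)=-6≡20 → U

AXOOVJFU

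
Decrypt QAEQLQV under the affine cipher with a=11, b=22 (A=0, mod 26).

The inverse of 11 mod 26 is 19, since 11·19=209≡1. Apply D(y)=19·(y−22) mod 26:
Q(16): 19·(16−22)=-114≡16 → Q
A(0): 19·(0−22)=-418≡24 → Y
E(4): 19·(4−22)=-342≡22 → W
Q(16): 19·(16−22)=-114≡16 → Q
L(11): 19·(11−22)=-209≡25 → Z
Q(16): 19·(16−22)=-114≡16 → Q
V(21): 19·(21−22)=-19≡7 → H

QYWQZQH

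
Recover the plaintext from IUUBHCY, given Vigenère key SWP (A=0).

Repeat the key across the ciphertext: SWPSWPS
I(8)−S(18): -10≡16 → Q
U(20)−W(22): -2≡24 → Y
U(20)−P(15): 5 → F
B(1)−S(18): -17≡9 → J
H(7)−W(22): -15≡11 → L
C(2)−P(15): -13≡13 → N
Y(24)−S(18): 6 → G

QYFJLNG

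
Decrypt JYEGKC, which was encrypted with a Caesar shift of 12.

J(9): 9−12=-3≡23 → X
Y(24): 24−12=12 → M
E(4): 4−12=-8≡18 → S
G(6): 6−12=-6≡20 → U
K(10): 10−12=-2≡24 → Y
C(2): 2−12=-10≡16 → Q

XMSUYQ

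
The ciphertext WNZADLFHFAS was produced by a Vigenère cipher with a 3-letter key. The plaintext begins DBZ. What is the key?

TMA

Subtract each crib letter from the matching ciphertext letter (mod 26):
W(22)−D(3)=19 → T
N(13)−B(1)=12 → M
Z(25)−Z(25)=0 → A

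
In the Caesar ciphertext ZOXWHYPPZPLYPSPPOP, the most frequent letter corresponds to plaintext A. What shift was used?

The most frequent ciphertext letter is P (appears 7 times).
P is position 15; A is position 0.
Shift = 15.

15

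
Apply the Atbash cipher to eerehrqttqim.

e(4) → v(21)
e(4) → v(21)
r(17) → i(8)
e(4) → v(21)
h(7) → s(18)
r(17) → i(8)
q(16) → j(9)
t(19) → g(6)
t(19) → g(6)
q(16) → j(9)
i(8) → r(17)
m(12) → n(13)

vvivsijggjrn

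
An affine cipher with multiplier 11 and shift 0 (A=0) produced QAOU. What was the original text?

SAGQ

The inverse of 11 mod 26 is 19, since 11·19=209≡1. Apply D(y)=19·(y−0) mod 26:
Q(16): 19·(16−0)=304≡18 → S
A(0): 19·(0−0)=0 → A
O(14): 19·(14−0)=266≡6 → G
U(20): 19·(20−0)=380≡16 → Q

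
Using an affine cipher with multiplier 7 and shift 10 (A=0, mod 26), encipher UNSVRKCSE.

UXGBZCYGM

U(20): 7·20+10=150≡20 → U
N(13): 7·13+10=101≡23 → X
S(18): 7·18+10=136≡6 → G
V(21): 7·21+10=157≡1 → B
R(17): 7·17+10=129≡25 → Z
K(10): 7·10+10=80≡2 → C
C(2): 7·2+10=24 → Y
S(18): 7·18+10=136≡6 → G
E(4): 7·4+10=38≡12 → M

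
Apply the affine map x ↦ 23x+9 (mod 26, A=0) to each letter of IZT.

LME

I(8): 23·8+9=193≡11 → L
Z(25): 23·25+9=584≡12 → M
T(19): 23·19+9=446≡4 → E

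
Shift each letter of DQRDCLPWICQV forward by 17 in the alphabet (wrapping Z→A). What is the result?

D(3): 3+17=20 → U
Q(16): 16+17=33≡7 → H
R(17): 17+17=34≡8 → I
D(3): 3+17=20 → U
C(2): 2+17=19 → T
L(11): 11+17=28≡2 → C
P(15): 15+17=32≡6 → G
W(22): 22+17=39≡13 → N
I(8): 8+17=25 → Z
C(2): 2+17=19 → T
Q(16): 16+17=33≡7 → H
V(21): 21+17=38≡12 → M

UHIUTCGNZTHM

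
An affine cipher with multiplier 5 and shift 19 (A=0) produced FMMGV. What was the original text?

SJJNQ

The inverse of 5 mod 26 is 21, since 5·21=105≡1. Apply D(y)=21·(y−19) mod 26:
F(5): 21·(5−19)=-294≡18 → S
M(12): 21·(12−19)=-147≡9 → J
M(12): 21·(12−19)=-147≡9 → J
G(6): 21·(6−19)=-273≡13 → N
V(21): 21·(21−19)=42≡16 → Q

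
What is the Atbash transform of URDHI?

FIWSR

U(20) → F(5)
R(17) → I(8)
D(3) → W(22)
H(7) → S(18)
I(8) → R(17)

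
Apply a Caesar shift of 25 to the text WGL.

W(22): 22+25=47≡21 → V
G(6): 6+25=31≡5 → F
L(11): 11+25=36≡10 → K

VFK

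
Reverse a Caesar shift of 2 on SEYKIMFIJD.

QCWIGKDGHB

S(18): 18−2=16 → Q
E(4): 4−2=2 → C
Y(24): 24−2=22 → W
K(10): 10−2=8 → I
I(8): 8−2=6 → G
M(12): 12−2=10 → K
F(5): 5−2=3 → D
I(8): 8−2=6 → G
J(9): 9−2=7 → H
D(3): 3−2=1 → B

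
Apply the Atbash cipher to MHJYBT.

NSQBYG

M(12) → N(13)
H(7) → S(18)
J(9) → Q(16)
Y(24) → B(1)
B(1) → Y(24)
T(19) → G(6)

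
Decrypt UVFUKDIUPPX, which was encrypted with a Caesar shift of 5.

PQAPFYDPKKS

U(20): 20−5=15 → P
V(21): 21−5=16 → Q
F(5): 5−5=0 → A
U(20): 20−5=15 → P
K(10): 10−5=5 → F
D(3): 3−5=-2≡24 → Y
I(8): 8−5=3 → D
U(20): 20−5=15 → P
P(15): 15−5=10 → K
P(15): 15−5=10 → K
X(23): 23−5=18 → S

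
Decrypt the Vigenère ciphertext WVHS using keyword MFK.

Repeat the key across the ciphertext: MFKM
W(22)−M(12): 10 → K
V(21)−F(5): 16 → Q
H(7)−K(10): -3≡23 → X
S(18)−M(12): 6 → G

KQXG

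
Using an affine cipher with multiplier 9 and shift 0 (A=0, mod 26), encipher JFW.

DTQ

J(9): 9·9+0=81≡3 → D
F(5): 9·5+0=45≡19 → T
W(22): 9·22+0=198≡16 → Q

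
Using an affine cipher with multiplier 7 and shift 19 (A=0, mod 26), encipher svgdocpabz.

s(18): 7·18+19=145≡15 → p
v(21): 7·21+19=166≡10 → k
g(6): 7·6+19=61≡9 → j
d(3): 7·3+19=40≡14 → o
o(14): 7·14+19=117≡13 → n
c(2): 7·2+19=33≡7 → h
p(15): 7·15+19=124≡20 → u
a(0): 7·0+19=19 → t
b(1): 7·1+19=26≡0 → a
z(25): 7·25+19=194≡12 → m

pkjonhutam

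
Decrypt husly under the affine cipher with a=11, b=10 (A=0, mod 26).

The inverse of 11 mod 26 is 19, since 11·19=209≡1. Apply D(y)=19·(y−10) mod 26:
h(7): 19·(7−10)=-57≡21 → v
u(20): 19·(20−10)=190≡8 → i
s(18): 19·(18−10)=152≡22 → w
l(11): 19·(11−10)=19 → t
y(24): 19·(24−10)=266≡6 → g

viwtg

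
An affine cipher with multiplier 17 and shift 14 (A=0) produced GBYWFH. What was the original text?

The inverse of 17 mod 26 is 23, since 17·23=391≡1. Apply D(y)=23·(y−14) mod 26:
G(6): 23·(6−14)=-184≡24 → Y
B(1): 23·(1−14)=-299≡13 → N
Y(24): 23·(24−14)=230≡22 → W
W(22): 23·(22−14)=184≡2 → C
F(5): 23·(5−14)=-207≡1 → B
H(7): 23·(7−14)=-161≡21 → V

YNWCBV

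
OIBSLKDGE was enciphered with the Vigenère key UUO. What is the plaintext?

UONYRWJMQ

Repeat the key across the ciphertext: UUOUUOUUO
O(14)−U(20): -6≡20 → U
I(8)−U(20): -12≡14 → O
B(1)−O(14): -13≡13 → N
S(18)−U(20): -2≡24 → Y
L(11)−U(20): -9≡17 → R
K(10)−O(14): -4≡22 → W
D(3)−U(20): -17≡9 → J
G(6)−U(20): -14≡12 → M
E(4)−O(14): -10≡16 → Q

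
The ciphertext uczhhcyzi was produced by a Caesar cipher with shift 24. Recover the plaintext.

u(20): 20−24=-4≡22 → w
c(2): 2−24=-22≡4 → e
z(25): 25−24=1 → b
h(7): 7−24=-17≡9 → j
h(7): 7−24=-17≡9 → j
c(2): 2−24=-22≡4 → e
y(24): 24−24=0 → a
z(25): 25−24=1 → b
i(8): 8−24=-16≡10 → k

webjjeabk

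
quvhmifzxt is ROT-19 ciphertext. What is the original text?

xbcotpmgea

q(16): 16−19=-3≡23 → x
u(20): 20−19=1 → b
v(21): 21−19=2 → c
h(7): 7−19=-12≡14 → o
m(12): 12−19=-7≡19 → t
i(8): 8−19=-11≡15 → p
f(5): 5−19=-14≡12 → m
z(25): 25−19=6 → g
x(23): 23−19=4 → e
t(19): 19−19=0 → a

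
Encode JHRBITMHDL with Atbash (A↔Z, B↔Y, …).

QSIYRGNSWO

J(9) → Q(16)
H(7) → S(18)
R(17) → I(8)
B(1) → Y(24)
I(8) → R(17)
T(19) → G(6)
M(12) → N(13)
H(7) → S(18)
D(3) → W(22)
L(11) → O(14)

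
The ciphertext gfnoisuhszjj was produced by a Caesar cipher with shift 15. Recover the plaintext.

rqyztdfsdkuu

g(6): 6−15=-9≡17 → r
f(5): 5−15=-10≡16 → q
n(13): 13−15=-2≡24 → y
o(14): 14−15=-1≡25 → z
i(8): 8−15=-7≡19 → t
s(18): 18−15=3 → d
u(20): 20−15=5 → f
h(7): 7−15=-8≡18 → s
s(18): 18−15=3 → d
z(25): 25−15=10 → k
j(9): 9−15=-6≡20 → u
j(9): 9−15=-6≡20 → u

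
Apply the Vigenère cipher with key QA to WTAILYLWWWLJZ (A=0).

Repeat the key across the message: QAQAQAQAQAQAQ
W(22)+Q(16): 38≡12 → M
T(19)+A(0): 19 → T
A(0)+Q(16): 16 → Q
I(8)+A(0): 8 → I
L(11)+Q(16): 27≡1 → B
Y(24)+A(0): 24 → Y
L(11)+Q(16): 27≡1 → B
W(22)+A(0): 22 → W
W(22)+Q(16): 38≡12 → M
W(22)+A(0): 22 → W
L(11)+Q(16): 27≡1 → B
J(9)+A(0): 9 → J
Z(25)+Q(16): 41≡15 → P

MTQIBYBWMWBJP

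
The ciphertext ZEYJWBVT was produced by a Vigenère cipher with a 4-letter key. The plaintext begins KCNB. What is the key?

Subtract each crib letter from the matching ciphertext letter (mod 26):
Z(25)−K(10)=15 → P
E(4)−C(2)=2 → C
Y(24)−N(13)=11 → L
J(9)−B(1)=8 → I

PCLI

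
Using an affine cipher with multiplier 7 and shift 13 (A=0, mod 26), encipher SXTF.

JSQW

S(18): 7·18+13=139≡9 → J
X(23): 7·23+13=174≡18 → S
T(19): 7·19+13=146≡16 → Q
F(5): 7·5+13=48≡22 → W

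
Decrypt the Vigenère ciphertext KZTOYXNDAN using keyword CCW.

Repeat the key across the ciphertext: CCWCCWCCWC
K(10)−C(2): 8 → I
Z(25)−C(2): 23 → X
T(19)−W(22): -3≡23 → X
O(14)−C(2): 12 → M
Y(24)−C(2): 22 → W
X(23)−W(22): 1 → B
N(13)−C(2): 11 → L
D(3)−C(2): 1 → B
A(0)−W(22): -22≡4 → E
N(13)−C(2): 11 → L

IXXMWBLBEL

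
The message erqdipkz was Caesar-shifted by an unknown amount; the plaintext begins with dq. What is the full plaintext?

From the crib: e(4)−d(3)=1, so the shift is 1.
Subtract 1 from each ciphertext letter:
e(4): 4−1=3 → d
r(17): 17−1=16 → q
q(16): 16−1=15 → p
d(3): 3−1=2 → c
i(8): 8−1=7 → h
p(15): 15−1=14 → o
k(10): 10−1=9 → j
z(25): 25−1=24 → y

dqpchojy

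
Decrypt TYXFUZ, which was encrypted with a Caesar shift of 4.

T(19): 19−4=15 → P
Y(24): 24−4=20 → U
X(23): 23−4=19 → T
F(5): 5−4=1 → B
U(20): 20−4=16 → Q
Z(25): 25−4=21 → V

PUTBQV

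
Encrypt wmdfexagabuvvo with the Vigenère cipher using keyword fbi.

bnlkfffhigvdap

Repeat the key across the message: fbifbifbifbifb
w(22)+f(5): 27≡1 → b
m(12)+b(1): 13 → n
d(3)+i(8): 11 → l
f(5)+f(5): 10 → k
e(4)+b(1): 5 → f
x(23)+i(8): 31≡5 → f
a(0)+f(5): 5 → f
g(6)+b(1): 7 → h
a(0)+i(8): 8 → i
b(1)+f(5): 6 → g
u(20)+b(1): 21 → v
v(21)+i(8): 29≡3 → d
v(21)+f(5): 26≡0 → a
o(14)+b(1): 15 → p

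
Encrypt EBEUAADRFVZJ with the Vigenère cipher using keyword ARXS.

ESBMARAJFMWB

Repeat the key across the message: ARXSARXSARXS
E(4)+A(0): 4 → E
B(1)+R(17): 18 → S
E(4)+X(23): 27≡1 → B
U(20)+S(18): 38≡12 → M
A(0)+A(0): 0 → A
A(0)+R(17): 17 → R
D(3)+X(23): 26≡0 → A
R(17)+S(18): 35≡9 → J
F(5)+A(0): 5 → F
V(21)+R(17): 38≡12 → M
Z(25)+X(23): 48≡22 → W
J(9)+S(18): 27≡1 → B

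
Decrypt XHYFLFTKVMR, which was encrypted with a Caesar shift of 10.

NXOVBVJALCH

X(23): 23−10=13 → N
H(7): 7−10=-3≡23 → X
Y(24): 24−10=14 → O
F(5): 5−10=-5≡21 → V
L(11): 11−10=1 → B
F(5): 5−10=-5≡21 → V
T(19): 19−10=9 → J
K(10): 10−10=0 → A
V(21): 21−10=11 → L
M(12): 12−10=2 → C
R(17): 17−10=7 → H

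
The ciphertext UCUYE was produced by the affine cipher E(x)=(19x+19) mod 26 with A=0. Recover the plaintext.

LVLDR

The inverse of 19 mod 26 is 11, since 19·11=209≡1. Apply D(y)=11·(y−19) mod 26:
U(20): 11·(20−19)=11 → L
C(2): 11·(2−19)=-187≡21 → V
U(20): 11·(20−19)=11 → L
Y(24): 11·(24−19)=55≡3 → D
E(4): 11·(4−19)=-165≡17 → R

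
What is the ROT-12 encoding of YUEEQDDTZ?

Y(24): 24+12=36≡10 → K
U(20): 20+12=32≡6 → G
E(4): 4+12=16 → Q
E(4): 4+12=16 → Q
Q(16): 16+12=28≡2 → C
D(3): 3+12=15 → P
D(3): 3+12=15 → P
T(19): 19+12=31≡5 → F
Z(25): 25+12=37≡11 → L

KGQQCPPFL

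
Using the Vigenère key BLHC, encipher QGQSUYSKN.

Repeat the key across the message: BLHCBLHCB
Q(16)+B(1): 17 → R
G(6)+L(11): 17 → R
Q(16)+H(7): 23 → X
S(18)+C(2): 20 → U
U(20)+B(1): 21 → V
Y(24)+L(11): 35≡9 → J
S(18)+H(7): 25 → Z
K(10)+C(2): 12 → M
N(13)+B(1): 14 → O

RRXUVJZMO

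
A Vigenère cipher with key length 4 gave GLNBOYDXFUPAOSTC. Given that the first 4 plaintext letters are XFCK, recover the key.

JGLR

Subtract each crib letter from the matching ciphertext letter (mod 26):
G(6)−X(23)=-17≡9 → J
L(11)−F(5)=6 → G
N(13)−C(2)=11 → L
B(1)−K(10)=-9≡17 → R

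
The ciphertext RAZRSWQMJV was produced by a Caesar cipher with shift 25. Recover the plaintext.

SBASTXRNKW

R(17): 17−25=-8≡18 → S
A(0): 0−25=-25≡1 → B
Z(25): 25−25=0 → A
R(17): 17−25=-8≡18 → S
S(18): 18−25=-7≡19 → T
W(22): 22−25=-3≡23 → X
Q(16): 16−25=-9≡17 → R
M(12): 12−25=-13≡13 → N
J(9): 9−25=-16≡10 → K
V(21): 21−25=-4≡22 → W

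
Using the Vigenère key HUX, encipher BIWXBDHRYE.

Repeat the key across the message: HUXHUXHUXH
B(1)+H(7): 8 → I
I(8)+U(20): 28≡2 → C
W(22)+X(23): 45≡19 → T
X(23)+H(7): 30≡4 → E
B(1)+U(20): 21 → V
D(3)+X(23): 26≡0 → A
H(7)+H(7): 14 → O
R(17)+U(20): 37≡11 → L
Y(24)+X(23): 47≡21 → V
E(4)+H(7): 11 → L

ICTEVAOLVL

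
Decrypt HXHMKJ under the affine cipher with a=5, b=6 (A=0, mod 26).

VTVWGL

The inverse of 5 mod 26 is 21, since 5·21=105≡1. Apply D(y)=21·(y−6) mod 26:
H(7): 21·(7−6)=21 → V
X(23): 21·(23−6)=357≡19 → T
H(7): 21·(7−6)=21 → V
M(12): 21·(12−6)=126≡22 → W
K(10): 21·(10−6)=84≡6 → G
J(9): 21·(9−6)=63≡11 → L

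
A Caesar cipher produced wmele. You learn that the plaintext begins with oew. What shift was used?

From the crib: w(22)−o(14)=8, so the shift is 8.

8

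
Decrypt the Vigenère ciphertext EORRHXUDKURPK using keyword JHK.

VHHIANLWALKFB

Repeat the key across the ciphertext: JHKJHKJHKJHKJ
E(4)−J(9): -5≡21 → V
O(14)−H(7): 7 → H
R(17)−K(10): 7 → H
R(17)−J(9): 8 → I
H(7)−H(7): 0 → A
X(23)−K(10): 13 → N
U(20)−J(9): 11 → L
D(3)−H(7): -4≡22 → W
K(10)−K(10): 0 → A
U(20)−J(9): 11 → L
R(17)−H(7): 10 → K
P(15)−K(10): 5 → F
K(10)−J(9): 1 → B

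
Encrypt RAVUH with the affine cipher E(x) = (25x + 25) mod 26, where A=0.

R(17): 25·17+25=450≡8 → I
A(0): 25·0+25=25 → Z
V(21): 25·21+25=550≡4 → E
U(20): 25·20+25=525≡5 → F
H(7): 25·7+25=200≡18 → S

IZEFS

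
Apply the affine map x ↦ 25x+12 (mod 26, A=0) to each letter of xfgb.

x(23): 25·23+12=587≡15 → p
f(5): 25·5+12=137≡7 → h
g(6): 25·6+12=162≡6 → g
b(1): 25·1+12=37≡11 → l

phgl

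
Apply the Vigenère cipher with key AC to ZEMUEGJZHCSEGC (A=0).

ZGMWEIJBHESGGE

Repeat the key across the message: ACACACACACACAC
Z(25)+A(0): 25 → Z
E(4)+C(2): 6 → G
M(12)+A(0): 12 → M
U(20)+C(2): 22 → W
E(4)+A(0): 4 → E
G(6)+C(2): 8 → I
J(9)+A(0): 9 → J
Z(25)+C(2): 27≡1 → B
H(7)+A(0): 7 → H
C(2)+C(2): 4 → E
S(18)+A(0): 18 → S
E(4)+C(2): 6 → G
G(6)+A(0): 6 → G
C(2)+C(2): 4 → E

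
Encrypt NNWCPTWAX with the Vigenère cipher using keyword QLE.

Repeat the key across the message: QLEQLEQLE
N(13)+Q(16): 29≡3 → D
N(13)+L(11): 24 → Y
W(22)+E(4): 26≡0 → A
C(2)+Q(16): 18 → S
P(15)+L(11): 26≡0 → A
T(19)+E(4): 23 → X
W(22)+Q(16): 38≡12 → M
A(0)+L(11): 11 → L
X(23)+E(4): 27≡1 → B

DYASAXMLB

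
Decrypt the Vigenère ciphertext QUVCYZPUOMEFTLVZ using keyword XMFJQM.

Repeat the key across the ciphertext: XMFJQMXMFJQMXMFJ
Q(16)−X(23): -7≡19 → T
U(20)−M(12): 8 → I
V(21)−F(5): 16 → Q
C(2)−J(9): -7≡19 → T
Y(24)−Q(16): 8 → I
Z(25)−M(12): 13 → N
P(15)−X(23): -8≡18 → S
U(20)−M(12): 8 → I
O(14)−F(5): 9 → J
M(12)−J(9): 3 → D
E(4)−Q(16): -12≡14 → O
F(5)−M(12): -7≡19 → T
T(19)−X(23): -4≡22 → W
L(11)−M(12): -1≡25 → Z
V(21)−F(5): 16 → Q
Z(25)−J(9): 16 → Q

TIQTINSIJDOTWZQQ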